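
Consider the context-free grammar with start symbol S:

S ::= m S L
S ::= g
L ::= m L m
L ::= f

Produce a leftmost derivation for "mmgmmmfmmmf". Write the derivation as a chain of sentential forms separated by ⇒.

S ⇒ mSL ⇒ mmSLL ⇒ mmgLL ⇒ mmgmLmL ⇒ mmgmmLmmL ⇒ mmgmmmLmmmL ⇒ mmgmmmfmmmL ⇒ mmgmmmfmmmf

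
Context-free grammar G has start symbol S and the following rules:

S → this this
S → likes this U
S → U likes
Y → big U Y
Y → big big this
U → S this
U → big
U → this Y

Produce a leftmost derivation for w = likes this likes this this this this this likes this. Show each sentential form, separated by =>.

S => likes this U => likes this S this => likes this U likes this => likes this S this likes this => likes this likes this U this likes this => likes this likes this S this this likes this => likes this likes this this this this this likes this

S => likes this U   [S → likes this U]
likes this U => likes this S this   [U → S this]
likes this S this => likes this U likes this   [S → U likes]
likes this U likes this => likes this S this likes this   [U → S this]
likes this S this likes this => likes this likes this U this likes this   [S → likes this U]
likes this likes this U this likes this => likes this likes this S this this likes this   [U → S this]
likes this likes this S this this likes this => likes this likes this this this this this likes this   [S → this this]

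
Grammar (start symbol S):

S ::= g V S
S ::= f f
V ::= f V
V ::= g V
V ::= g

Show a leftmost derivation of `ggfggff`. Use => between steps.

S => gVS   [S ::= g V S]
gVS => ggVS   [V ::= g V]
ggVS => ggfVS   [V ::= f V]
ggfVS => ggfgVS   [V ::= g V]
ggfgVS => ggfggS   [V ::= g]
ggfggS => ggfggff   [S ::= f f]

S=>gVS=>ggVS=>ggfVS=>ggfgVS=>ggfggS=>ggfggff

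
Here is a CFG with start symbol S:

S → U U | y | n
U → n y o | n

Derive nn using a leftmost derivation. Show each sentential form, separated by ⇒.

S ⇒ UU ⇒ nU ⇒ nn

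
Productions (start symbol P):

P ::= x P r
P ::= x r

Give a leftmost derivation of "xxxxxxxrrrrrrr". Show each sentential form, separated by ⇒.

P ⇒ xPr ⇒ xxPrr ⇒ xxxPrrr ⇒ xxxxPrrrr ⇒ xxxxxPrrrrr ⇒ xxxxxxPrrrrrr ⇒ xxxxxxxrrrrrrr

P ⇒ xPr   [P ::= x P r]
xPr ⇒ xxPrr   [P ::= x P r]
xxPrr ⇒ xxxPrrr   [P ::= x P r]
xxxPrrr ⇒ xxxxPrrrr   [P ::= x P r]
xxxxPrrrr ⇒ xxxxxPrrrrr   [P ::= x P r]
xxxxxPrrrrr ⇒ xxxxxxPrrrrrr   [P ::= x P r]
xxxxxxPrrrrrr ⇒ xxxxxxxrrrrrrr   [P ::= x r]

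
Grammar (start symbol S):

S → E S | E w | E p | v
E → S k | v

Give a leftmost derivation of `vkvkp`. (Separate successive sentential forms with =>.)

S => Ep   [S → E p]
Ep => Skp   [E → S k]
Skp => ESkp   [S → E S]
ESkp => SkSkp   [E → S k]
SkSkp => vkSkp   [S → v]
vkSkp => vkvkp   [S → v]

S => Ep => Skp => ESkp => SkSkp => vkSkp => vkvkp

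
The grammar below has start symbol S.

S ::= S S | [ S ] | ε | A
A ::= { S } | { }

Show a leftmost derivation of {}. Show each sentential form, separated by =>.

S => SS => SSS => SSSS => SSSSS => SSSSSS => ASSSSS => {}SSSSS => {}SSSS => {}SSS => {}SS => {}S => {}

S => SS   [S ::= S S]
SS => SSS   [S ::= S S]
SSS => SSSS   [S ::= S S]
SSSS => SSSSS   [S ::= S S]
SSSSS => SSSSSS   [S ::= S S]
SSSSSS => ASSSSS   [S ::= A]
ASSSSS => {}SSSSS   [A ::= { }]
{}SSSSS => {}SSSS   [S ::= ε]
{}SSSS => {}SSS   [S ::= ε]
{}SSS => {}SS   [S ::= ε]
{}SS => {}S   [S ::= ε]
{}S => {}   [S ::= ε]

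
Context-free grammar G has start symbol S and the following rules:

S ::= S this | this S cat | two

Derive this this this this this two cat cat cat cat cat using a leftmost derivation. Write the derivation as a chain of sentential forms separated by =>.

S => this S cat => this this S cat cat => this this this S cat cat cat => this this this this S cat cat cat cat => this this this this this S cat cat cat cat cat => this this this this this two cat cat cat cat cat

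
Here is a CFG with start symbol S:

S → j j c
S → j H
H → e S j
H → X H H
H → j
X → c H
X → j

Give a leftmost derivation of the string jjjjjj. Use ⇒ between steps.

S ⇒ jH ⇒ jXHH ⇒ jjHH ⇒ jjXHHH ⇒ jjjHHH ⇒ jjjjHH ⇒ jjjjjH ⇒ jjjjjj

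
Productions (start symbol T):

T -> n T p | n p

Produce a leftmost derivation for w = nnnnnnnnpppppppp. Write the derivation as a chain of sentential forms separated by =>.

T=>nTp=>nnTpp=>nnnTppp=>nnnnTpppp=>nnnnnTppppp=>nnnnnnTpppppp=>nnnnnnnTppppppp=>nnnnnnnnpppppppp

T => nTp   [T -> n T p]
nTp => nnTpp   [T -> n T p]
nnTpp => nnnTppp   [T -> n T p]
nnnTppp => nnnnTpppp   [T -> n T p]
nnnnTpppp => nnnnnTppppp   [T -> n T p]
nnnnnTppppp => nnnnnnTpppppp   [T -> n T p]
nnnnnnTpppppp => nnnnnnnTppppppp   [T -> n T p]
nnnnnnnTppppppp => nnnnnnnnpppppppp   [T -> n p]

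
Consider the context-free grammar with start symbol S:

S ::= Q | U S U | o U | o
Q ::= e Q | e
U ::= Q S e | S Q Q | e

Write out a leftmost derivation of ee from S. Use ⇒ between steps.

S⇒Q⇒eQ⇒ee

S ⇒ Q   [S ::= Q]
Q ⇒ eQ   [Q ::= e Q]
eQ ⇒ ee   [Q ::= e]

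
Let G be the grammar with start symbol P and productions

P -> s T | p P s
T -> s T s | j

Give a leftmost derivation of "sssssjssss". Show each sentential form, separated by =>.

P => sT => ssTs => sssTss => ssssTsss => sssssTssss => sssssjssss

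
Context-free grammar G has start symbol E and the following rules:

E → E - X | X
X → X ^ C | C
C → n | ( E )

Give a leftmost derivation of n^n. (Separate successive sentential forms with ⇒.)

E ⇒ X   [E → X]
X ⇒ X^C   [X → X ^ C]
X^C ⇒ C^C   [X → C]
C^C ⇒ n^C   [C → n]
n^C ⇒ n^n   [C → n]

E ⇒ X ⇒ X^C ⇒ C^C ⇒ n^C ⇒ n^n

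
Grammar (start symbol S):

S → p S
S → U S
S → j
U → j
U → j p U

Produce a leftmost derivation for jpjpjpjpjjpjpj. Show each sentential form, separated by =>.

S=>US=>jpUS=>jpjpUS=>jpjpjpUS=>jpjpjpjpUS=>jpjpjpjpjS=>jpjpjpjpjUS=>jpjpjpjpjjpUS=>jpjpjpjpjjpjS=>jpjpjpjpjjpjpS=>jpjpjpjpjjpjpj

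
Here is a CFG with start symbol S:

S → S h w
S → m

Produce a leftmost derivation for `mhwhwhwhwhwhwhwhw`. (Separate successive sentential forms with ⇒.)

S ⇒ Shw ⇒ Shwhw ⇒ Shwhwhw ⇒ Shwhwhwhw ⇒ Shwhwhwhwhw ⇒ Shwhwhwhwhwhw ⇒ Shwhwhwhwhwhwhw ⇒ Shwhwhwhwhwhwhwhw ⇒ mhwhwhwhwhwhwhwhw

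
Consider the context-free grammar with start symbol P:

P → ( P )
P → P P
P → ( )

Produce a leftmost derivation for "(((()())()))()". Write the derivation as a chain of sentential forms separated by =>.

P => PP   [P → P P]
PP => (P)P   [P → ( P )]
(P)P => ((P))P   [P → ( P )]
((P))P => ((PP))P   [P → P P]
((PP))P => (((P)P))P   [P → ( P )]
(((P)P))P => (((PP)P))P   [P → P P]
(((PP)P))P => (((()P)P))P   [P → ( )]
(((()P)P))P => (((()())P))P   [P → ( )]
(((()())P))P => (((()())()))P   [P → ( )]
(((()())()))P => (((()())()))()   [P → ( )]

P=>PP=>(P)P=>((P))P=>((PP))P=>(((P)P))P=>(((PP)P))P=>(((()P)P))P=>(((()())P))P=>(((()())()))P=>(((()())()))()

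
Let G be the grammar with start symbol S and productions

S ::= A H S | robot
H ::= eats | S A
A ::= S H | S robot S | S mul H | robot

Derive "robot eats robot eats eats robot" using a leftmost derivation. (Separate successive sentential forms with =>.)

S => A H S => S H H S => A H S H H S => robot H S H H S => robot eats S H H S => robot eats robot H H S => robot eats robot eats H S => robot eats robot eats eats S => robot eats robot eats eats robot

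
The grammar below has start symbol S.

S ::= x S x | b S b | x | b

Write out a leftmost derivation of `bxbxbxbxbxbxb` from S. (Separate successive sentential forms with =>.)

S => bSb   [S ::= b S b]
bSb => bxSxb   [S ::= x S x]
bxSxb => bxbSbxb   [S ::= b S b]
bxbSbxb => bxbxSxbxb   [S ::= x S x]
bxbxSxbxb => bxbxbSbxbxb   [S ::= b S b]
bxbxbSbxbxb => bxbxbxSxbxbxb   [S ::= x S x]
bxbxbxSxbxbxb => bxbxbxbxbxbxb   [S ::= b]

S=>bSb=>bxSxb=>bxbSbxb=>bxbxSxbxb=>bxbxbSbxbxb=>bxbxbxSxbxbxb=>bxbxbxbxbxbxb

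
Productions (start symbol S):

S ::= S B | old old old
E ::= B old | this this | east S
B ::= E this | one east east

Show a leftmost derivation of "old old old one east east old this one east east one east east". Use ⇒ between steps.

S ⇒ S B ⇒ S B B ⇒ S B B B ⇒ old old old B B B ⇒ old old old E this B B ⇒ old old old B old this B B ⇒ old old old one east east old this B B ⇒ old old old one east east old this one east east B ⇒ old old old one east east old this one east east one east east

S ⇒ S B   [S ::= S B]
S B ⇒ S B B   [S ::= S B]
S B B ⇒ S B B B   [S ::= S B]
S B B B ⇒ old old old B B B   [S ::= old old old]
old old old B B B ⇒ old old old E this B B   [B ::= E this]
old old old E this B B ⇒ old old old B old this B B   [E ::= B old]
old old old B old this B B ⇒ old old old one east east old this B B   [B ::= one east east]
old old old one east east old this B B ⇒ old old old one east east old this one east east B   [B ::= one east east]
old old old one east east old this one east east B ⇒ old old old one east east old this one east east one east east   [B ::= one east east]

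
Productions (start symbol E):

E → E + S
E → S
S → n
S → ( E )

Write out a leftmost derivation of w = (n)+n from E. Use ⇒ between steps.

E ⇒ E+S ⇒ S+S ⇒ (E)+S ⇒ (S)+S ⇒ (n)+S ⇒ (n)+n

E ⇒ E+S   [E → E + S]
E+S ⇒ S+S   [E → S]
S+S ⇒ (E)+S   [S → ( E )]
(E)+S ⇒ (S)+S   [E → S]
(S)+S ⇒ (n)+S   [S → n]
(n)+S ⇒ (n)+n   [S → n]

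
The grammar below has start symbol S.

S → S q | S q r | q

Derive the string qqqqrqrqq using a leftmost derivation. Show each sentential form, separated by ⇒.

S⇒Sq⇒Sqq⇒Sqrqq⇒Sqrqrqq⇒Sqqrqrqq⇒Sqqqrqrqq⇒qqqqrqrqq

S ⇒ Sq   [S → S q]
Sq ⇒ Sqq   [S → S q]
Sqq ⇒ Sqrqq   [S → S q r]
Sqrqq ⇒ Sqrqrqq   [S → S q r]
Sqrqrqq ⇒ Sqqrqrqq   [S → S q]
Sqqrqrqq ⇒ Sqqqrqrqq   [S → S q]
Sqqqrqrqq ⇒ qqqqrqrqq   [S → q]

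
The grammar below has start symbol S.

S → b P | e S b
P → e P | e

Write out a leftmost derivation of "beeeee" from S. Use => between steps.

S => bP   [S → b P]
bP => beP   [P → e P]
beP => beeP   [P → e P]
beeP => beeeP   [P → e P]
beeeP => beeeeP   [P → e P]
beeeeP => beeeee   [P → e]

S => bP => beP => beeP => beeeP => beeeeP => beeeee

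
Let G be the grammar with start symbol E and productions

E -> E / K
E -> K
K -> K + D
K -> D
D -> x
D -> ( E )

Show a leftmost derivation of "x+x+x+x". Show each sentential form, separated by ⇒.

E ⇒ K ⇒ K+D ⇒ K+D+D ⇒ K+D+D+D ⇒ D+D+D+D ⇒ x+D+D+D ⇒ x+x+D+D ⇒ x+x+x+D ⇒ x+x+x+x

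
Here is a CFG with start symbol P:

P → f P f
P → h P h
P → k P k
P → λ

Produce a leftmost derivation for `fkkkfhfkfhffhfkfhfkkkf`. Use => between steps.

P => fPf => fkPkf => fkkPkkf => fkkkPkkkf => fkkkfPfkkkf => fkkkfhPhfkkkf => fkkkfhfPfhfkkkf => fkkkfhfkPkfhfkkkf => fkkkfhfkfPfkfhfkkkf => fkkkfhfkfhPhfkfhfkkkf => fkkkfhfkfhfPfhfkfhfkkkf => fkkkfhfkfhffhfkfhfkkkf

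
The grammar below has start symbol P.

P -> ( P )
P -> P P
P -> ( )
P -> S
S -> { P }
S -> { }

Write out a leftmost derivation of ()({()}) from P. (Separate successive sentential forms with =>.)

P => PP   [P -> P P]
PP => ()P   [P -> ( )]
()P => ()(P)   [P -> ( P )]
()(P) => ()(S)   [P -> S]
()(S) => ()({P})   [S -> { P }]
()({P}) => ()({()})   [P -> ( )]

P=>PP=>()P=>()(P)=>()(S)=>()({P})=>()({()})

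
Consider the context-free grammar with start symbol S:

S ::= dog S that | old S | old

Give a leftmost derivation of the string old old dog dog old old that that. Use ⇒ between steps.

S ⇒ old S ⇒ old old S ⇒ old old dog S that ⇒ old old dog dog S that that ⇒ old old dog dog old S that that ⇒ old old dog dog old old that that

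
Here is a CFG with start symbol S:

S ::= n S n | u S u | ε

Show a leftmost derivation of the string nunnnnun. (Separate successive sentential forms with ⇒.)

S ⇒ nSn   [S ::= n S n]
nSn ⇒ nuSun   [S ::= u S u]
nuSun ⇒ nunSnun   [S ::= n S n]
nunSnun ⇒ nunnSnnun   [S ::= n S n]
nunnSnnun ⇒ nunnnnun   [S ::= ε]

S⇒nSn⇒nuSun⇒nunSnun⇒nunnSnnun⇒nunnnnun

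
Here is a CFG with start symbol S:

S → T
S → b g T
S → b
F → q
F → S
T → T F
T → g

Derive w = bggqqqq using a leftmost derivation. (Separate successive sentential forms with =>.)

S => bgT => bgTF => bgTFF => bgTFFF => bgTFFFF => bggFFFF => bggqFFF => bggqqFF => bggqqqF => bggqqqq

S => bgT   [S → b g T]
bgT => bgTF   [T → T F]
bgTF => bgTFF   [T → T F]
bgTFF => bgTFFF   [T → T F]
bgTFFF => bgTFFFF   [T → T F]
bgTFFFF => bggFFFF   [T → g]
bggFFFF => bggqFFF   [F → q]
bggqFFF => bggqqFF   [F → q]
bggqqFF => bggqqqF   [F → q]
bggqqqF => bggqqqq   [F → q]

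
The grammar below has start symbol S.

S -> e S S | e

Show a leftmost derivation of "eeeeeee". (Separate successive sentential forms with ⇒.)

S ⇒ eSS ⇒ eeS ⇒ eeeSS ⇒ eeeeS ⇒ eeeeeSS ⇒ eeeeeeS ⇒ eeeeeee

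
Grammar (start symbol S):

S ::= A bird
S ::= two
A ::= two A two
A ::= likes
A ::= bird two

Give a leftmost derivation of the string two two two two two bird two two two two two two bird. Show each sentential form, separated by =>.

S => A bird   [S ::= A bird]
A bird => two A two bird   [A ::= two A two]
two A two bird => two two A two two bird   [A ::= two A two]
two two A two two bird => two two two A two two two bird   [A ::= two A two]
two two two A two two two bird => two two two two A two two two two bird   [A ::= two A two]
two two two two A two two two two bird => two two two two two A two two two two two bird   [A ::= two A two]
two two two two two A two two two two two bird => two two two two two bird two two two two two two bird   [A ::= bird two]

S => A bird => two A two bird => two two A two two bird => two two two A two two two bird => two two two two A two two two two bird => two two two two two A two two two two two bird => two two two two two bird two two two two two two bird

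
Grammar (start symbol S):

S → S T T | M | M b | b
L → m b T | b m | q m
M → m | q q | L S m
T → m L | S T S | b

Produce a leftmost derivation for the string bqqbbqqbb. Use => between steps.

S => STT   [S → S T T]
STT => bTT   [S → b]
bTT => bSTST   [T → S T S]
bSTST => bMbTST   [S → M b]
bMbTST => bqqbTST   [M → q q]
bqqbTST => bqqbbST   [T → b]
bqqbbST => bqqbbMbT   [S → M b]
bqqbbMbT => bqqbbqqbT   [M → q q]
bqqbbqqbT => bqqbbqqbb   [T → b]

S => STT => bTT => bSTST => bMbTST => bqqbTST => bqqbbST => bqqbbMbT => bqqbbqqbT => bqqbbqqbb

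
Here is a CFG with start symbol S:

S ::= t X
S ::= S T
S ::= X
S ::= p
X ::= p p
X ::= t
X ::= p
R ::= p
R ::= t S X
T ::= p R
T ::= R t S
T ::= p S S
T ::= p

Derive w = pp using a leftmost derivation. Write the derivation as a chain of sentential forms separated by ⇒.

S ⇒ ST ⇒ XT ⇒ pT ⇒ pp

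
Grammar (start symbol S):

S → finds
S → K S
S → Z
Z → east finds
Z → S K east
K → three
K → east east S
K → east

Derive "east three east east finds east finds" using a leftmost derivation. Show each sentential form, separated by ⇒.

S ⇒ K S   [S → K S]
K S ⇒ east S   [K → east]
east S ⇒ east K S   [S → K S]
east K S ⇒ east three S   [K → three]
east three S ⇒ east three K S   [S → K S]
east three K S ⇒ east three east east S S   [K → east east S]
east three east east S S ⇒ east three east east finds S   [S → finds]
east three east east finds S ⇒ east three east east finds K S   [S → K S]
east three east east finds K S ⇒ east three east east finds east S   [K → east]
east three east east finds east S ⇒ east three east east finds east finds   [S → finds]

S ⇒ K S ⇒ east S ⇒ east K S ⇒ east three S ⇒ east three K S ⇒ east three east east S S ⇒ east three east east finds S ⇒ east three east east finds K S ⇒ east three east east finds east S ⇒ east three east east finds east finds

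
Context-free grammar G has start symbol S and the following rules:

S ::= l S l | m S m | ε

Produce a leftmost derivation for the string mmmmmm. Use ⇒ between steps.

S⇒mSm⇒mmSmm⇒mmmSmmm⇒mmmmmm

S ⇒ mSm   [S ::= m S m]
mSm ⇒ mmSmm   [S ::= m S m]
mmSmm ⇒ mmmSmmm   [S ::= m S m]
mmmSmmm ⇒ mmmmmm   [S ::= ε]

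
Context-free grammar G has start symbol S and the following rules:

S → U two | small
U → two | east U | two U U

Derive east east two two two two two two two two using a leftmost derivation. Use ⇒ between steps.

S ⇒ U two ⇒ east U two ⇒ east east U two ⇒ east east two U U two ⇒ east east two two U U U two ⇒ east east two two two U U U U two ⇒ east east two two two two U U U two ⇒ east east two two two two two U U two ⇒ east east two two two two two two U two ⇒ east east two two two two two two two two

S ⇒ U two   [S → U two]
U two ⇒ east U two   [U → east U]
east U two ⇒ east east U two   [U → east U]
east east U two ⇒ east east two U U two   [U → two U U]
east east two U U two ⇒ east east two two U U U two   [U → two U U]
east east two two U U U two ⇒ east east two two two U U U U two   [U → two U U]
east east two two two U U U U two ⇒ east east two two two two U U U two   [U → two]
east east two two two two U U U two ⇒ east east two two two two two U U two   [U → two]
east east two two two two two U U two ⇒ east east two two two two two two U two   [U → two]
east east two two two two two two U two ⇒ east east two two two two two two two two   [U → two]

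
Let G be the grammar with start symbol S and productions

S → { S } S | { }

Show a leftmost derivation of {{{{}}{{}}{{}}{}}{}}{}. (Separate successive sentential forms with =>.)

S => {S}S   [S → { S } S]
{S}S => {{S}S}S   [S → { S } S]
{{S}S}S => {{{S}S}S}S   [S → { S } S]
{{{S}S}S}S => {{{{}}S}S}S   [S → { }]
{{{{}}S}S}S => {{{{}}{S}S}S}S   [S → { S } S]
{{{{}}{S}S}S}S => {{{{}}{{}}S}S}S   [S → { }]
{{{{}}{{}}S}S}S => {{{{}}{{}}{S}S}S}S   [S → { S } S]
{{{{}}{{}}{S}S}S}S => {{{{}}{{}}{{}}S}S}S   [S → { }]
{{{{}}{{}}{{}}S}S}S => {{{{}}{{}}{{}}{}}S}S   [S → { }]
{{{{}}{{}}{{}}{}}S}S => {{{{}}{{}}{{}}{}}{}}S   [S → { }]
{{{{}}{{}}{{}}{}}{}}S => {{{{}}{{}}{{}}{}}{}}{}   [S → { }]

S => {S}S => {{S}S}S => {{{S}S}S}S => {{{{}}S}S}S => {{{{}}{S}S}S}S => {{{{}}{{}}S}S}S => {{{{}}{{}}{S}S}S}S => {{{{}}{{}}{{}}S}S}S => {{{{}}{{}}{{}}{}}S}S => {{{{}}{{}}{{}}{}}{}}S => {{{{}}{{}}{{}}{}}{}}{}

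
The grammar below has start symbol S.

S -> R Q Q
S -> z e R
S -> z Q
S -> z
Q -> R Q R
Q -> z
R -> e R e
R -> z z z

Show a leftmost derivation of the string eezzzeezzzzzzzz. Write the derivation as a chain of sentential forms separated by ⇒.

S ⇒ RQQ ⇒ eReQQ ⇒ eeReeQQ ⇒ eezzzeeQQ ⇒ eezzzeeRQRQ ⇒ eezzzeezzzQRQ ⇒ eezzzeezzzzRQ ⇒ eezzzeezzzzzzzQ ⇒ eezzzeezzzzzzzz

S ⇒ RQQ   [S -> R Q Q]
RQQ ⇒ eReQQ   [R -> e R e]
eReQQ ⇒ eeReeQQ   [R -> e R e]
eeReeQQ ⇒ eezzzeeQQ   [R -> z z z]
eezzzeeQQ ⇒ eezzzeeRQRQ   [Q -> R Q R]
eezzzeeRQRQ ⇒ eezzzeezzzQRQ   [R -> z z z]
eezzzeezzzQRQ ⇒ eezzzeezzzzRQ   [Q -> z]
eezzzeezzzzRQ ⇒ eezzzeezzzzzzzQ   [R -> z z z]
eezzzeezzzzzzzQ ⇒ eezzzeezzzzzzzz   [Q -> z]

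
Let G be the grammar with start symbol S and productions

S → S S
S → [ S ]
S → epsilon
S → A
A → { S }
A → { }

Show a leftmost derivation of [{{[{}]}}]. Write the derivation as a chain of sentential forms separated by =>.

S => SS => SSS => [S]SS => [A]SS => [{S}]SS => [{A}]SS => [{{S}}]SS => [{{[S]}}]SS => [{{[A]}}]SS => [{{[{}]}}]SS => [{{[{}]}}]S => [{{[{}]}}]

S => SS   [S → S S]
SS => SSS   [S → S S]
SSS => [S]SS   [S → [ S ]]
[S]SS => [A]SS   [S → A]
[A]SS => [{S}]SS   [A → { S }]
[{S}]SS => [{A}]SS   [S → A]
[{A}]SS => [{{S}}]SS   [A → { S }]
[{{S}}]SS => [{{[S]}}]SS   [S → [ S ]]
[{{[S]}}]SS => [{{[A]}}]SS   [S → A]
[{{[A]}}]SS => [{{[{}]}}]SS   [A → { }]
[{{[{}]}}]SS => [{{[{}]}}]S   [S → epsilon]
[{{[{}]}}]S => [{{[{}]}}]   [S → epsilon]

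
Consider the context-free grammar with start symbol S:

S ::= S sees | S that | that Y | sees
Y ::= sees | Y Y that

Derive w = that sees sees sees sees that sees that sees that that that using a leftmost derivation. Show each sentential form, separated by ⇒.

S ⇒ that Y ⇒ that Y Y that ⇒ that sees Y that ⇒ that sees Y Y that that ⇒ that sees sees Y that that ⇒ that sees sees Y Y that that that ⇒ that sees sees Y Y that Y that that that ⇒ that sees sees Y Y that Y that Y that that that ⇒ that sees sees sees Y that Y that Y that that that ⇒ that sees sees sees sees that Y that Y that that that ⇒ that sees sees sees sees that sees that Y that that that ⇒ that sees sees sees sees that sees that sees that that that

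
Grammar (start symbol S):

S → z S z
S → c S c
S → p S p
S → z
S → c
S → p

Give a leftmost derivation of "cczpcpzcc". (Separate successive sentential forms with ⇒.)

S ⇒ cSc   [S → c S c]
cSc ⇒ ccScc   [S → c S c]
ccScc ⇒ cczSzcc   [S → z S z]
cczSzcc ⇒ cczpSpzcc   [S → p S p]
cczpSpzcc ⇒ cczpcpzcc   [S → c]

S ⇒ cSc ⇒ ccScc ⇒ cczSzcc ⇒ cczpSpzcc ⇒ cczpcpzcc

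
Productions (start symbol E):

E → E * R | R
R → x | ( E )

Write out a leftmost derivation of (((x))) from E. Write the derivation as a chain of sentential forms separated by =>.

E=>R=>(E)=>(R)=>((E))=>((R))=>(((E)))=>(((R)))=>(((x)))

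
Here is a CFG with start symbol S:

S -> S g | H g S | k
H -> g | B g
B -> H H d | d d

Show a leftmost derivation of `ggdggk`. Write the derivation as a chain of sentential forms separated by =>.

S => HgS   [S -> H g S]
HgS => BggS   [H -> B g]
BggS => HHdggS   [B -> H H d]
HHdggS => gHdggS   [H -> g]
gHdggS => ggdggS   [H -> g]
ggdggS => ggdggk   [S -> k]

S=>HgS=>BggS=>HHdggS=>gHdggS=>ggdggS=>ggdggk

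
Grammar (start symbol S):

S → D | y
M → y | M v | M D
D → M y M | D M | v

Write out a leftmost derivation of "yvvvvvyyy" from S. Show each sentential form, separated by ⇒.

S ⇒ D ⇒ DM ⇒ MyMM ⇒ MDyMM ⇒ MvDyMM ⇒ MvvDyMM ⇒ MvvvDyMM ⇒ MvvvvDyMM ⇒ yvvvvDyMM ⇒ yvvvvvyMM ⇒ yvvvvvyyM ⇒ yvvvvvyyy

S ⇒ D   [S → D]
D ⇒ DM   [D → D M]
DM ⇒ MyMM   [D → M y M]
MyMM ⇒ MDyMM   [M → M D]
MDyMM ⇒ MvDyMM   [M → M v]
MvDyMM ⇒ MvvDyMM   [M → M v]
MvvDyMM ⇒ MvvvDyMM   [M → M v]
MvvvDyMM ⇒ MvvvvDyMM   [M → M v]
MvvvvDyMM ⇒ yvvvvDyMM   [M → y]
yvvvvDyMM ⇒ yvvvvvyMM   [D → v]
yvvvvvyMM ⇒ yvvvvvyyM   [M → y]
yvvvvvyyM ⇒ yvvvvvyyy   [M → y]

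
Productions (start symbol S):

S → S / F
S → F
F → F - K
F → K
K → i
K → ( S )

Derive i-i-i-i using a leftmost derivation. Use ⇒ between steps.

S ⇒ F ⇒ F-K ⇒ F-K-K ⇒ F-K-K-K ⇒ K-K-K-K ⇒ i-K-K-K ⇒ i-i-K-K ⇒ i-i-i-K ⇒ i-i-i-i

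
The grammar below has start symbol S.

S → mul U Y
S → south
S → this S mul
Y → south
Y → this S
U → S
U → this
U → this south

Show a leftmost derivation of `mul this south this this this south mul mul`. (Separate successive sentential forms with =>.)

S => mul U Y => mul this south Y => mul this south this S => mul this south this this S mul => mul this south this this this S mul mul => mul this south this this this south mul mul

S => mul U Y   [S → mul U Y]
mul U Y => mul this south Y   [U → this south]
mul this south Y => mul this south this S   [Y → this S]
mul this south this S => mul this south this this S mul   [S → this S mul]
mul this south this this S mul => mul this south this this this S mul mul   [S → this S mul]
mul this south this this this S mul mul => mul this south this this this south mul mul   [S → south]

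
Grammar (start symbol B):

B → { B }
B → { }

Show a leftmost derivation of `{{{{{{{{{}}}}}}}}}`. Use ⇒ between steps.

B⇒{B}⇒{{B}}⇒{{{B}}}⇒{{{{B}}}}⇒{{{{{B}}}}}⇒{{{{{{B}}}}}}⇒{{{{{{{B}}}}}}}⇒{{{{{{{{B}}}}}}}}⇒{{{{{{{{{}}}}}}}}}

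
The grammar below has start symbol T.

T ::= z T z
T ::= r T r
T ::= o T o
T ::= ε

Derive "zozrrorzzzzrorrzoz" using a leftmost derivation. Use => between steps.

T => zTz => zoToz => zozTzoz => zozrTrzoz => zozrrTrrzoz => zozrroTorrzoz => zozrrorTrorrzoz => zozrrorzTzrorrzoz => zozrrorzzTzzrorrzoz => zozrrorzzzzrorrzoz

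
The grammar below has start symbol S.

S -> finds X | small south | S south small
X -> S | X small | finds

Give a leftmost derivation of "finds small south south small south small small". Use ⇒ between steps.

S ⇒ finds X ⇒ finds X small ⇒ finds S small ⇒ finds S south small small ⇒ finds S south small south small small ⇒ finds small south south small south small small

S ⇒ finds X   [S -> finds X]
finds X ⇒ finds X small   [X -> X small]
finds X small ⇒ finds S small   [X -> S]
finds S small ⇒ finds S south small small   [S -> S south small]
finds S south small small ⇒ finds S south small south small small   [S -> S south small]
finds S south small south small small ⇒ finds small south south small south small small   [S -> small south]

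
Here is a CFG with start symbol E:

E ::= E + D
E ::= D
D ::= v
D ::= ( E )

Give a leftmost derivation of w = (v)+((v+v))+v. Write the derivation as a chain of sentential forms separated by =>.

E => E+D => E+D+D => D+D+D => (E)+D+D => (D)+D+D => (v)+D+D => (v)+(E)+D => (v)+(D)+D => (v)+((E))+D => (v)+((E+D))+D => (v)+((D+D))+D => (v)+((v+D))+D => (v)+((v+v))+D => (v)+((v+v))+v

E => E+D   [E ::= E + D]
E+D => E+D+D   [E ::= E + D]
E+D+D => D+D+D   [E ::= D]
D+D+D => (E)+D+D   [D ::= ( E )]
(E)+D+D => (D)+D+D   [E ::= D]
(D)+D+D => (v)+D+D   [D ::= v]
(v)+D+D => (v)+(E)+D   [D ::= ( E )]
(v)+(E)+D => (v)+(D)+D   [E ::= D]
(v)+(D)+D => (v)+((E))+D   [D ::= ( E )]
(v)+((E))+D => (v)+((E+D))+D   [E ::= E + D]
(v)+((E+D))+D => (v)+((D+D))+D   [E ::= D]
(v)+((D+D))+D => (v)+((v+D))+D   [D ::= v]
(v)+((v+D))+D => (v)+((v+v))+D   [D ::= v]
(v)+((v+v))+D => (v)+((v+v))+v   [D ::= v]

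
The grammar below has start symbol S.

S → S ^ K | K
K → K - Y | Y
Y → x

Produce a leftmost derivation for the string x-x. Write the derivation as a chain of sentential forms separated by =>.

S => K   [S → K]
K => K-Y   [K → K - Y]
K-Y => Y-Y   [K → Y]
Y-Y => x-Y   [Y → x]
x-Y => x-x   [Y → x]

S => K => K-Y => Y-Y => x-Y => x-x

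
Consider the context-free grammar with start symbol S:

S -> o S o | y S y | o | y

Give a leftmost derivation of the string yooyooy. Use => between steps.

S => ySy => yoSoy => yooSooy => yooyooy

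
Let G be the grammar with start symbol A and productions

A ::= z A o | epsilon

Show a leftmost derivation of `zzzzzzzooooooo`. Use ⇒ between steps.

A ⇒ zAo   [A ::= z A o]
zAo ⇒ zzAoo   [A ::= z A o]
zzAoo ⇒ zzzAooo   [A ::= z A o]
zzzAooo ⇒ zzzzAoooo   [A ::= z A o]
zzzzAoooo ⇒ zzzzzAooooo   [A ::= z A o]
zzzzzAooooo ⇒ zzzzzzAoooooo   [A ::= z A o]
zzzzzzAoooooo ⇒ zzzzzzzAooooooo   [A ::= z A o]
zzzzzzzAooooooo ⇒ zzzzzzzooooooo   [A ::= epsilon]

A⇒zAo⇒zzAoo⇒zzzAooo⇒zzzzAoooo⇒zzzzzAooooo⇒zzzzzzAoooooo⇒zzzzzzzAooooooo⇒zzzzzzzooooooo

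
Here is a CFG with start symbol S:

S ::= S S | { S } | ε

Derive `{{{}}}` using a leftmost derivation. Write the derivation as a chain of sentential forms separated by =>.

S => SS => {S}S => {SS}S => {{S}S}S => {{SS}S}S => {{SSS}S}S => {{{S}SS}S}S => {{{}SS}S}S => {{{}S}S}S => {{{}}S}S => {{{}}}S => {{{}}}

S => SS   [S ::= S S]
SS => {S}S   [S ::= { S }]
{S}S => {SS}S   [S ::= S S]
{SS}S => {{S}S}S   [S ::= { S }]
{{S}S}S => {{SS}S}S   [S ::= S S]
{{SS}S}S => {{SSS}S}S   [S ::= S S]
{{SSS}S}S => {{{S}SS}S}S   [S ::= { S }]
{{{S}SS}S}S => {{{}SS}S}S   [S ::= ε]
{{{}SS}S}S => {{{}S}S}S   [S ::= ε]
{{{}S}S}S => {{{}}S}S   [S ::= ε]
{{{}}S}S => {{{}}}S   [S ::= ε]
{{{}}}S => {{{}}}   [S ::= ε]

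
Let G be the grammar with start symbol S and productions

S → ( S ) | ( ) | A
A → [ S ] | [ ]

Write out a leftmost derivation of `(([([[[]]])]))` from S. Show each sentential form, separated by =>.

S => (S) => ((S)) => ((A)) => (([S])) => (([(S)])) => (([(A)])) => (([([S])])) => (([([A])])) => (([([[S]])])) => (([([[A]])])) => (([([[[]]])]))

S => (S)   [S → ( S )]
(S) => ((S))   [S → ( S )]
((S)) => ((A))   [S → A]
((A)) => (([S]))   [A → [ S ]]
(([S])) => (([(S)]))   [S → ( S )]
(([(S)])) => (([(A)]))   [S → A]
(([(A)])) => (([([S])]))   [A → [ S ]]
(([([S])])) => (([([A])]))   [S → A]
(([([A])])) => (([([[S]])]))   [A → [ S ]]
(([([[S]])])) => (([([[A]])]))   [S → A]
(([([[A]])])) => (([([[[]]])]))   [A → [ ]]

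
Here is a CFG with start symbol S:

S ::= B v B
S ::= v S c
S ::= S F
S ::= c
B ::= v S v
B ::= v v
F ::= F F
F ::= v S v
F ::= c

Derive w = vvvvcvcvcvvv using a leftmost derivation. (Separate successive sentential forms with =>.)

S=>BvB=>vvvB=>vvvvSv=>vvvvSFv=>vvvvcFv=>vvvvcvSvv=>vvvvcvSFvv=>vvvvcvcFvv=>vvvvcvcvSvvv=>vvvvcvcvcvvv

S => BvB   [S ::= B v B]
BvB => vvvB   [B ::= v v]
vvvB => vvvvSv   [B ::= v S v]
vvvvSv => vvvvSFv   [S ::= S F]
vvvvSFv => vvvvcFv   [S ::= c]
vvvvcFv => vvvvcvSvv   [F ::= v S v]
vvvvcvSvv => vvvvcvSFvv   [S ::= S F]
vvvvcvSFvv => vvvvcvcFvv   [S ::= c]
vvvvcvcFvv => vvvvcvcvSvvv   [F ::= v S v]
vvvvcvcvSvvv => vvvvcvcvcvvv   [S ::= c]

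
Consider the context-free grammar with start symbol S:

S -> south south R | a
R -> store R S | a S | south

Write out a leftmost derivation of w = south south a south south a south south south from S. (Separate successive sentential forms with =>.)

S => south south R => south south a S => south south a south south R => south south a south south a S => south south a south south a south south R => south south a south south a south south south

S => south south R   [S -> south south R]
south south R => south south a S   [R -> a S]
south south a S => south south a south south R   [S -> south south R]
south south a south south R => south south a south south a S   [R -> a S]
south south a south south a S => south south a south south a south south R   [S -> south south R]
south south a south south a south south R => south south a south south a south south south   [R -> south]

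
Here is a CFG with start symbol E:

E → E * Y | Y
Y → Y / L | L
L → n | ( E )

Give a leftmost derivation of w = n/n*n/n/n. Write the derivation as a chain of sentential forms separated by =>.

E => E*Y   [E → E * Y]
E*Y => Y*Y   [E → Y]
Y*Y => Y/L*Y   [Y → Y / L]
Y/L*Y => L/L*Y   [Y → L]
L/L*Y => n/L*Y   [L → n]
n/L*Y => n/n*Y   [L → n]
n/n*Y => n/n*Y/L   [Y → Y / L]
n/n*Y/L => n/n*Y/L/L   [Y → Y / L]
n/n*Y/L/L => n/n*L/L/L   [Y → L]
n/n*L/L/L => n/n*n/L/L   [L → n]
n/n*n/L/L => n/n*n/n/L   [L → n]
n/n*n/n/L => n/n*n/n/n   [L → n]

E => E*Y => Y*Y => Y/L*Y => L/L*Y => n/L*Y => n/n*Y => n/n*Y/L => n/n*Y/L/L => n/n*L/L/L => n/n*n/L/L => n/n*n/n/L => n/n*n/n/n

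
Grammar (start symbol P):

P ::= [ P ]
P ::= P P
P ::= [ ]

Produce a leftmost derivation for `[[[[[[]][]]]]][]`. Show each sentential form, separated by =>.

P=>PP=>[P]P=>[[P]]P=>[[[P]]]P=>[[[[P]]]]P=>[[[[PP]]]]P=>[[[[[P]P]]]]P=>[[[[[[]]P]]]]P=>[[[[[[]][]]]]]P=>[[[[[[]][]]]]][]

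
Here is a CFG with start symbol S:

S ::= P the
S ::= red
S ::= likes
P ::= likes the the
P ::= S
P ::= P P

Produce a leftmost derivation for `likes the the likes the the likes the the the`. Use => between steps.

S => P the   [S ::= P the]
P the => P P the   [P ::= P P]
P P the => likes the the P the   [P ::= likes the the]
likes the the P the => likes the the P P the   [P ::= P P]
likes the the P P the => likes the the likes the the P the   [P ::= likes the the]
likes the the likes the the P the => likes the the likes the the likes the the the   [P ::= likes the the]

S => P the => P P the => likes the the P the => likes the the P P the => likes the the likes the the P the => likes the the likes the the likes the the the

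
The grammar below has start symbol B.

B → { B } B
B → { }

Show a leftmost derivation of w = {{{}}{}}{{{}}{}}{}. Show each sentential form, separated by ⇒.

B⇒{B}B⇒{{B}B}B⇒{{{}}B}B⇒{{{}}{}}B⇒{{{}}{}}{B}B⇒{{{}}{}}{{B}B}B⇒{{{}}{}}{{{}}B}B⇒{{{}}{}}{{{}}{}}B⇒{{{}}{}}{{{}}{}}{}

B ⇒ {B}B   [B → { B } B]
{B}B ⇒ {{B}B}B   [B → { B } B]
{{B}B}B ⇒ {{{}}B}B   [B → { }]
{{{}}B}B ⇒ {{{}}{}}B   [B → { }]
{{{}}{}}B ⇒ {{{}}{}}{B}B   [B → { B } B]
{{{}}{}}{B}B ⇒ {{{}}{}}{{B}B}B   [B → { B } B]
{{{}}{}}{{B}B}B ⇒ {{{}}{}}{{{}}B}B   [B → { }]
{{{}}{}}{{{}}B}B ⇒ {{{}}{}}{{{}}{}}B   [B → { }]
{{{}}{}}{{{}}{}}B ⇒ {{{}}{}}{{{}}{}}{}   [B → { }]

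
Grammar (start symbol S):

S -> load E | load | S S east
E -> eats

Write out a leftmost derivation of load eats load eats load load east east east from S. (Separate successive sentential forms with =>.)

S => S S east => load E S east => load eats S east => load eats S S east east => load eats load E S east east => load eats load eats S east east => load eats load eats S S east east east => load eats load eats load S east east east => load eats load eats load load east east east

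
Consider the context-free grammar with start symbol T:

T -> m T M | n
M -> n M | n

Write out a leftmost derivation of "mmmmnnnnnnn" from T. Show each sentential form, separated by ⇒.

T ⇒ mTM ⇒ mmTMM ⇒ mmmTMMM ⇒ mmmmTMMMM ⇒ mmmmnMMMM ⇒ mmmmnnMMMM ⇒ mmmmnnnMMM ⇒ mmmmnnnnMMM ⇒ mmmmnnnnnMM ⇒ mmmmnnnnnnM ⇒ mmmmnnnnnnn

T ⇒ mTM   [T -> m T M]
mTM ⇒ mmTMM   [T -> m T M]
mmTMM ⇒ mmmTMMM   [T -> m T M]
mmmTMMM ⇒ mmmmTMMMM   [T -> m T M]
mmmmTMMMM ⇒ mmmmnMMMM   [T -> n]
mmmmnMMMM ⇒ mmmmnnMMMM   [M -> n M]
mmmmnnMMMM ⇒ mmmmnnnMMM   [M -> n]
mmmmnnnMMM ⇒ mmmmnnnnMMM   [M -> n M]
mmmmnnnnMMM ⇒ mmmmnnnnnMM   [M -> n]
mmmmnnnnnMM ⇒ mmmmnnnnnnM   [M -> n]
mmmmnnnnnnM ⇒ mmmmnnnnnnn   [M -> n]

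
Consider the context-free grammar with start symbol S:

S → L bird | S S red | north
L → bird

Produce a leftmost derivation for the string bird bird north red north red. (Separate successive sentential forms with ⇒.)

S ⇒ S S red   [S → S S red]
S S red ⇒ S S red S red   [S → S S red]
S S red S red ⇒ L bird S red S red   [S → L bird]
L bird S red S red ⇒ bird bird S red S red   [L → bird]
bird bird S red S red ⇒ bird bird north red S red   [S → north]
bird bird north red S red ⇒ bird bird north red north red   [S → north]

S ⇒ S S red ⇒ S S red S red ⇒ L bird S red S red ⇒ bird bird S red S red ⇒ bird bird north red S red ⇒ bird bird north red north red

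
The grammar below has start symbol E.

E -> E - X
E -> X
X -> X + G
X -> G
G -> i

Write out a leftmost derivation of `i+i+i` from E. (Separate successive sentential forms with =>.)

E => X => X+G => X+G+G => G+G+G => i+G+G => i+i+G => i+i+i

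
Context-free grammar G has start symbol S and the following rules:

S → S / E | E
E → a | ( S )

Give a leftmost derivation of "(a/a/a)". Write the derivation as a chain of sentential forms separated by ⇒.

S ⇒ E ⇒ (S) ⇒ (S/E) ⇒ (S/E/E) ⇒ (E/E/E) ⇒ (a/E/E) ⇒ (a/a/E) ⇒ (a/a/a)

S ⇒ E   [S → E]
E ⇒ (S)   [E → ( S )]
(S) ⇒ (S/E)   [S → S / E]
(S/E) ⇒ (S/E/E)   [S → S / E]
(S/E/E) ⇒ (E/E/E)   [S → E]
(E/E/E) ⇒ (a/E/E)   [E → a]
(a/E/E) ⇒ (a/a/E)   [E → a]
(a/a/E) ⇒ (a/a/a)   [E → a]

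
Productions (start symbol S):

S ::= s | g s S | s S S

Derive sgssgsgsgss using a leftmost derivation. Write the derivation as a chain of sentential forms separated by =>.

S => sSS => sgsSS => sgssS => sgssgsS => sgssgsgsS => sgssgsgsgsS => sgssgsgsgss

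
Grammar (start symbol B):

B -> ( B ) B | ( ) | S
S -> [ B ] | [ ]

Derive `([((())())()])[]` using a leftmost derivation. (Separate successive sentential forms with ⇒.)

B ⇒ (B)B   [B -> ( B ) B]
(B)B ⇒ (S)B   [B -> S]
(S)B ⇒ ([B])B   [S -> [ B ]]
([B])B ⇒ ([(B)B])B   [B -> ( B ) B]
([(B)B])B ⇒ ([((B)B)B])B   [B -> ( B ) B]
([((B)B)B])B ⇒ ([((())B)B])B   [B -> ( )]
([((())B)B])B ⇒ ([((())())B])B   [B -> ( )]
([((())())B])B ⇒ ([((())())()])B   [B -> ( )]
([((())())()])B ⇒ ([((())())()])S   [B -> S]
([((())())()])S ⇒ ([((())())()])[]   [S -> [ ]]

B⇒(B)B⇒(S)B⇒([B])B⇒([(B)B])B⇒([((B)B)B])B⇒([((())B)B])B⇒([((())())B])B⇒([((())())()])B⇒([((())())()])S⇒([((())())()])[]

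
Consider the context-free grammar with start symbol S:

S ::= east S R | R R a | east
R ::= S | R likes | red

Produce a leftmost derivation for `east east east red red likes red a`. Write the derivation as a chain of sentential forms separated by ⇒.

S ⇒ R R a   [S ::= R R a]
R R a ⇒ R likes R a   [R ::= R likes]
R likes R a ⇒ S likes R a   [R ::= S]
S likes R a ⇒ east S R likes R a   [S ::= east S R]
east S R likes R a ⇒ east east S R R likes R a   [S ::= east S R]
east east S R R likes R a ⇒ east east east R R likes R a   [S ::= east]
east east east R R likes R a ⇒ east east east red R likes R a   [R ::= red]
east east east red R likes R a ⇒ east east east red red likes R a   [R ::= red]
east east east red red likes R a ⇒ east east east red red likes red a   [R ::= red]

S ⇒ R R a ⇒ R likes R a ⇒ S likes R a ⇒ east S R likes R a ⇒ east east S R R likes R a ⇒ east east east R R likes R a ⇒ east east east red R likes R a ⇒ east east east red red likes R a ⇒ east east east red red likes red a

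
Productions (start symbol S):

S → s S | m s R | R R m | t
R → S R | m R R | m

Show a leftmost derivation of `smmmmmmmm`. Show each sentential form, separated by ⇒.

S ⇒ sS ⇒ sRRm ⇒ sSRRm ⇒ sRRmRRm ⇒ smRmRRm ⇒ smmmRRm ⇒ smmmmRRRm ⇒ smmmmmRRm ⇒ smmmmmmRm ⇒ smmmmmmmm

S ⇒ sS   [S → s S]
sS ⇒ sRRm   [S → R R m]
sRRm ⇒ sSRRm   [R → S R]
sSRRm ⇒ sRRmRRm   [S → R R m]
sRRmRRm ⇒ smRmRRm   [R → m]
smRmRRm ⇒ smmmRRm   [R → m]
smmmRRm ⇒ smmmmRRRm   [R → m R R]
smmmmRRRm ⇒ smmmmmRRm   [R → m]
smmmmmRRm ⇒ smmmmmmRm   [R → m]
smmmmmmRm ⇒ smmmmmmmm   [R → m]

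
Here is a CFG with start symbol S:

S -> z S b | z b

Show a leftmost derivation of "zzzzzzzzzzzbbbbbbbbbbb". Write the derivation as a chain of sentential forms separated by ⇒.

S ⇒ zSb   [S -> z S b]
zSb ⇒ zzSbb   [S -> z S b]
zzSbb ⇒ zzzSbbb   [S -> z S b]
zzzSbbb ⇒ zzzzSbbbb   [S -> z S b]
zzzzSbbbb ⇒ zzzzzSbbbbb   [S -> z S b]
zzzzzSbbbbb ⇒ zzzzzzSbbbbbb   [S -> z S b]
zzzzzzSbbbbbb ⇒ zzzzzzzSbbbbbbb   [S -> z S b]
zzzzzzzSbbbbbbb ⇒ zzzzzzzzSbbbbbbbb   [S -> z S b]
zzzzzzzzSbbbbbbbb ⇒ zzzzzzzzzSbbbbbbbbb   [S -> z S b]
zzzzzzzzzSbbbbbbbbb ⇒ zzzzzzzzzzSbbbbbbbbbb   [S -> z S b]
zzzzzzzzzzSbbbbbbbbbb ⇒ zzzzzzzzzzzbbbbbbbbbbb   [S -> z b]

S ⇒ zSb ⇒ zzSbb ⇒ zzzSbbb ⇒ zzzzSbbbb ⇒ zzzzzSbbbbb ⇒ zzzzzzSbbbbbb ⇒ zzzzzzzSbbbbbbb ⇒ zzzzzzzzSbbbbbbbb ⇒ zzzzzzzzzSbbbbbbbbb ⇒ zzzzzzzzzzSbbbbbbbbbb ⇒ zzzzzzzzzzzbbbbbbbbbbb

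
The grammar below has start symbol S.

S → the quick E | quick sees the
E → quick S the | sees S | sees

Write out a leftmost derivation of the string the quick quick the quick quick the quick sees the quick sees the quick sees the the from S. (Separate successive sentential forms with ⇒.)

S ⇒ the quick E ⇒ the quick quick S the ⇒ the quick quick the quick E the ⇒ the quick quick the quick quick S the the ⇒ the quick quick the quick quick the quick E the the ⇒ the quick quick the quick quick the quick sees S the the ⇒ the quick quick the quick quick the quick sees the quick E the the ⇒ the quick quick the quick quick the quick sees the quick sees S the the ⇒ the quick quick the quick quick the quick sees the quick sees the quick E the the ⇒ the quick quick the quick quick the quick sees the quick sees the quick sees the the

S ⇒ the quick E   [S → the quick E]
the quick E ⇒ the quick quick S the   [E → quick S the]
the quick quick S the ⇒ the quick quick the quick E the   [S → the quick E]
the quick quick the quick E the ⇒ the quick quick the quick quick S the the   [E → quick S the]
the quick quick the quick quick S the the ⇒ the quick quick the quick quick the quick E the the   [S → the quick E]
the quick quick the quick quick the quick E the the ⇒ the quick quick the quick quick the quick sees S the the   [E → sees S]
the quick quick the quick quick the quick sees S the the ⇒ the quick quick the quick quick the quick sees the quick E the the   [S → the quick E]
the quick quick the quick quick the quick sees the quick E the the ⇒ the quick quick the quick quick the quick sees the quick sees S the the   [E → sees S]
the quick quick the quick quick the quick sees the quick sees S the the ⇒ the quick quick the quick quick the quick sees the quick sees the quick E the the   [S → the quick E]
the quick quick the quick quick the quick sees the quick sees the quick E the the ⇒ the quick quick the quick quick the quick sees the quick sees the quick sees the the   [E → sees]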